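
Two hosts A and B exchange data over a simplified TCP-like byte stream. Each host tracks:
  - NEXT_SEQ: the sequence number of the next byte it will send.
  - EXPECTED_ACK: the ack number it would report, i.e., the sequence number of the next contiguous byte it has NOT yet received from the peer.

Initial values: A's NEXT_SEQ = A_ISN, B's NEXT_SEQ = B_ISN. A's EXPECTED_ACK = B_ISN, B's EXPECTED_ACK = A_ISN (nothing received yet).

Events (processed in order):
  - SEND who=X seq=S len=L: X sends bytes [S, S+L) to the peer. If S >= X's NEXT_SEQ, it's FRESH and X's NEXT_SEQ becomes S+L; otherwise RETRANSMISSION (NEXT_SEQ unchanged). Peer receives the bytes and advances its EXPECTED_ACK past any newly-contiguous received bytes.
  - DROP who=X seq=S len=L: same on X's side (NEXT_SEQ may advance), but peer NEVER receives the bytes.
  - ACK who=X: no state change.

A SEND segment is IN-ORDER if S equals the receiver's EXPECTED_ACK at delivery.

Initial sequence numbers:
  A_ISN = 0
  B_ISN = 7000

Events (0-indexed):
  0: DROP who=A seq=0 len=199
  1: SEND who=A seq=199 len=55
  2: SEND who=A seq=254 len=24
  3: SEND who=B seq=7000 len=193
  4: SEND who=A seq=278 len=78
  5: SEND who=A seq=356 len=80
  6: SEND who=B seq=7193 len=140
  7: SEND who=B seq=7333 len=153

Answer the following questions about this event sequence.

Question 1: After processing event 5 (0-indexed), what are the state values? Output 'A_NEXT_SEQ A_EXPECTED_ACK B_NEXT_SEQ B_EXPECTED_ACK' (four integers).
After event 0: A_seq=199 A_ack=7000 B_seq=7000 B_ack=0
After event 1: A_seq=254 A_ack=7000 B_seq=7000 B_ack=0
After event 2: A_seq=278 A_ack=7000 B_seq=7000 B_ack=0
After event 3: A_seq=278 A_ack=7193 B_seq=7193 B_ack=0
After event 4: A_seq=356 A_ack=7193 B_seq=7193 B_ack=0
After event 5: A_seq=436 A_ack=7193 B_seq=7193 B_ack=0

436 7193 7193 0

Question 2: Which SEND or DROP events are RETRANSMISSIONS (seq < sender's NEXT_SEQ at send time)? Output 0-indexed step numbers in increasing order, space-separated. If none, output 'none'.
Answer: none

Derivation:
Step 0: DROP seq=0 -> fresh
Step 1: SEND seq=199 -> fresh
Step 2: SEND seq=254 -> fresh
Step 3: SEND seq=7000 -> fresh
Step 4: SEND seq=278 -> fresh
Step 5: SEND seq=356 -> fresh
Step 6: SEND seq=7193 -> fresh
Step 7: SEND seq=7333 -> fresh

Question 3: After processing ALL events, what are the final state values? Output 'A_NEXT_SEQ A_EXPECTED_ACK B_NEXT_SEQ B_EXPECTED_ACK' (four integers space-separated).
After event 0: A_seq=199 A_ack=7000 B_seq=7000 B_ack=0
After event 1: A_seq=254 A_ack=7000 B_seq=7000 B_ack=0
After event 2: A_seq=278 A_ack=7000 B_seq=7000 B_ack=0
After event 3: A_seq=278 A_ack=7193 B_seq=7193 B_ack=0
After event 4: A_seq=356 A_ack=7193 B_seq=7193 B_ack=0
After event 5: A_seq=436 A_ack=7193 B_seq=7193 B_ack=0
After event 6: A_seq=436 A_ack=7333 B_seq=7333 B_ack=0
After event 7: A_seq=436 A_ack=7486 B_seq=7486 B_ack=0

Answer: 436 7486 7486 0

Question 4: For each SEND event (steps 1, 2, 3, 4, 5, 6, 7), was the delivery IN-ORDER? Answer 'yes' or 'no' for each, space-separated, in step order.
Answer: no no yes no no yes yes

Derivation:
Step 1: SEND seq=199 -> out-of-order
Step 2: SEND seq=254 -> out-of-order
Step 3: SEND seq=7000 -> in-order
Step 4: SEND seq=278 -> out-of-order
Step 5: SEND seq=356 -> out-of-order
Step 6: SEND seq=7193 -> in-order
Step 7: SEND seq=7333 -> in-order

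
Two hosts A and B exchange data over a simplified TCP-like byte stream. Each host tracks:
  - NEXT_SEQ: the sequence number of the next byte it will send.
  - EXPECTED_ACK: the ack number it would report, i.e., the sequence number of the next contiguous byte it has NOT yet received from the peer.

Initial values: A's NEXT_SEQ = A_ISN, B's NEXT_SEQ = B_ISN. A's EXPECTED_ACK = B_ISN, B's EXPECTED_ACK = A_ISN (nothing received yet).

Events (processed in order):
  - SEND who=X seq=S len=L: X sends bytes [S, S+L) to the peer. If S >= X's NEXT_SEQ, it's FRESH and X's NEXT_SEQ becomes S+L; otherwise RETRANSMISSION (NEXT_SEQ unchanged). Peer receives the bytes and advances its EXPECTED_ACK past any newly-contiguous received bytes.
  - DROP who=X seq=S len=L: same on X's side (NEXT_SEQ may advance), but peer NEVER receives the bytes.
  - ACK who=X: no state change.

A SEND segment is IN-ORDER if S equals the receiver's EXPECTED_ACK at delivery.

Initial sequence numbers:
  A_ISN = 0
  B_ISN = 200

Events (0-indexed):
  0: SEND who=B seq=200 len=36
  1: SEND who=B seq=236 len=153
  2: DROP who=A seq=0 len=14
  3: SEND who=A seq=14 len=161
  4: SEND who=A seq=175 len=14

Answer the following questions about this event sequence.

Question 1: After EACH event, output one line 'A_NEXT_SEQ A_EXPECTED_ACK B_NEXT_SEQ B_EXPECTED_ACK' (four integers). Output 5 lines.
0 236 236 0
0 389 389 0
14 389 389 0
175 389 389 0
189 389 389 0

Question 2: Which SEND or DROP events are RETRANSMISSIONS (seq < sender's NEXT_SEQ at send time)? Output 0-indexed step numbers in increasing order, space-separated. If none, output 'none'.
Answer: none

Derivation:
Step 0: SEND seq=200 -> fresh
Step 1: SEND seq=236 -> fresh
Step 2: DROP seq=0 -> fresh
Step 3: SEND seq=14 -> fresh
Step 4: SEND seq=175 -> fresh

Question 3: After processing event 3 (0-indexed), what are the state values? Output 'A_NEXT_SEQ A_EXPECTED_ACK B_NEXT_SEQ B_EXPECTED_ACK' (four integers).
After event 0: A_seq=0 A_ack=236 B_seq=236 B_ack=0
After event 1: A_seq=0 A_ack=389 B_seq=389 B_ack=0
After event 2: A_seq=14 A_ack=389 B_seq=389 B_ack=0
After event 3: A_seq=175 A_ack=389 B_seq=389 B_ack=0

175 389 389 0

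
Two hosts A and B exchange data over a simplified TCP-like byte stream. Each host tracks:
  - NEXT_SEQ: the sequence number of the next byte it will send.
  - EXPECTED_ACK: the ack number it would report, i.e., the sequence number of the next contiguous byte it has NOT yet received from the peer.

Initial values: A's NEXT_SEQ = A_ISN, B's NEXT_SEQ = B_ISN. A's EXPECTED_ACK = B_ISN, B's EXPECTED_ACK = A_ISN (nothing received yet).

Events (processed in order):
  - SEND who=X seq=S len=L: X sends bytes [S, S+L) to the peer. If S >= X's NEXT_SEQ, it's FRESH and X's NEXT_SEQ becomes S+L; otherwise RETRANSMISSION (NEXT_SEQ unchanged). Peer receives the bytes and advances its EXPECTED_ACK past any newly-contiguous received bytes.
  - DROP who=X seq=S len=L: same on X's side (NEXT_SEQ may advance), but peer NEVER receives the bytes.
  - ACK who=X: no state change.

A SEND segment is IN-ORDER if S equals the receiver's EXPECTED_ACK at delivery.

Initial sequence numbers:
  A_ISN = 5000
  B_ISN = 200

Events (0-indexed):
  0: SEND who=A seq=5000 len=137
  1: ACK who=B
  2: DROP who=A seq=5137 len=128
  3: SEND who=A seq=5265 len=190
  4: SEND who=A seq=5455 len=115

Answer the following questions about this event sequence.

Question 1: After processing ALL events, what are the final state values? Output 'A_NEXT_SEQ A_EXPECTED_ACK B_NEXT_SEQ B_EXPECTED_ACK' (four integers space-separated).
Answer: 5570 200 200 5137

Derivation:
After event 0: A_seq=5137 A_ack=200 B_seq=200 B_ack=5137
After event 1: A_seq=5137 A_ack=200 B_seq=200 B_ack=5137
After event 2: A_seq=5265 A_ack=200 B_seq=200 B_ack=5137
After event 3: A_seq=5455 A_ack=200 B_seq=200 B_ack=5137
After event 4: A_seq=5570 A_ack=200 B_seq=200 B_ack=5137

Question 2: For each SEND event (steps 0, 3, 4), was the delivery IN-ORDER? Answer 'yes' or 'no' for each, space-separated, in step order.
Answer: yes no no

Derivation:
Step 0: SEND seq=5000 -> in-order
Step 3: SEND seq=5265 -> out-of-order
Step 4: SEND seq=5455 -> out-of-order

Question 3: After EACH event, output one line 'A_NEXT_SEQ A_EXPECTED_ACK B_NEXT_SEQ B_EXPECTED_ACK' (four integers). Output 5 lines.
5137 200 200 5137
5137 200 200 5137
5265 200 200 5137
5455 200 200 5137
5570 200 200 5137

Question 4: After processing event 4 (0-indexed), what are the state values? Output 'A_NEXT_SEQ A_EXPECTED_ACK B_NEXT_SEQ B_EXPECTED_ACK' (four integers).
After event 0: A_seq=5137 A_ack=200 B_seq=200 B_ack=5137
After event 1: A_seq=5137 A_ack=200 B_seq=200 B_ack=5137
After event 2: A_seq=5265 A_ack=200 B_seq=200 B_ack=5137
After event 3: A_seq=5455 A_ack=200 B_seq=200 B_ack=5137
After event 4: A_seq=5570 A_ack=200 B_seq=200 B_ack=5137

5570 200 200 5137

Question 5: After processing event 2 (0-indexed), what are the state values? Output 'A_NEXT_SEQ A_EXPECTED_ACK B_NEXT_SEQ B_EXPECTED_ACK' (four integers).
After event 0: A_seq=5137 A_ack=200 B_seq=200 B_ack=5137
After event 1: A_seq=5137 A_ack=200 B_seq=200 B_ack=5137
After event 2: A_seq=5265 A_ack=200 B_seq=200 B_ack=5137

5265 200 200 5137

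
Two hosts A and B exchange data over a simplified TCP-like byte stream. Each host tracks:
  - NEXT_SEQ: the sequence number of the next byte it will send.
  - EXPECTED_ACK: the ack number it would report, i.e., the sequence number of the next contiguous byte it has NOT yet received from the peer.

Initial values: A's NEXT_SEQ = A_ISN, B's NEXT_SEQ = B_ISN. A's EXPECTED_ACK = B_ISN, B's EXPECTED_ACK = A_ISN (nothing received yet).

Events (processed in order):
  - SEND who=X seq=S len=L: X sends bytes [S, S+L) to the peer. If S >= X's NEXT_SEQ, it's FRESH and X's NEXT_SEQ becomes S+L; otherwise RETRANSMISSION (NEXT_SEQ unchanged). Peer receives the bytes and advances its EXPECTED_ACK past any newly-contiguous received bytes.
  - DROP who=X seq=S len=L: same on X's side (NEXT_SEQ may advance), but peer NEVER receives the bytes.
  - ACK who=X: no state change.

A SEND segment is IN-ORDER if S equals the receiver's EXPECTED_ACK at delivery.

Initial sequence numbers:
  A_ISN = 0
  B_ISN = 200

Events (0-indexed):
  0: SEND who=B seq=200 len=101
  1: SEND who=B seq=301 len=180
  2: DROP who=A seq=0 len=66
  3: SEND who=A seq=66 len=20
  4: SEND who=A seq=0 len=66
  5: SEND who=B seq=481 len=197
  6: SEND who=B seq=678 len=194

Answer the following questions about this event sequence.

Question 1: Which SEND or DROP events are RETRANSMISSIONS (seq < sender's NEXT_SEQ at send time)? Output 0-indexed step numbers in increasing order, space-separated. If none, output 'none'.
Step 0: SEND seq=200 -> fresh
Step 1: SEND seq=301 -> fresh
Step 2: DROP seq=0 -> fresh
Step 3: SEND seq=66 -> fresh
Step 4: SEND seq=0 -> retransmit
Step 5: SEND seq=481 -> fresh
Step 6: SEND seq=678 -> fresh

Answer: 4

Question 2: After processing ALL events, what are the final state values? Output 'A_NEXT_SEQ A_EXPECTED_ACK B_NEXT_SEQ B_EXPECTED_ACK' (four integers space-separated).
After event 0: A_seq=0 A_ack=301 B_seq=301 B_ack=0
After event 1: A_seq=0 A_ack=481 B_seq=481 B_ack=0
After event 2: A_seq=66 A_ack=481 B_seq=481 B_ack=0
After event 3: A_seq=86 A_ack=481 B_seq=481 B_ack=0
After event 4: A_seq=86 A_ack=481 B_seq=481 B_ack=86
After event 5: A_seq=86 A_ack=678 B_seq=678 B_ack=86
After event 6: A_seq=86 A_ack=872 B_seq=872 B_ack=86

Answer: 86 872 872 86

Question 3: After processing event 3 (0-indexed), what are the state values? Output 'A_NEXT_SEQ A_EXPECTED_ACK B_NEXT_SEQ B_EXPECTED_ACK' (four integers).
After event 0: A_seq=0 A_ack=301 B_seq=301 B_ack=0
After event 1: A_seq=0 A_ack=481 B_seq=481 B_ack=0
After event 2: A_seq=66 A_ack=481 B_seq=481 B_ack=0
After event 3: A_seq=86 A_ack=481 B_seq=481 B_ack=0

86 481 481 0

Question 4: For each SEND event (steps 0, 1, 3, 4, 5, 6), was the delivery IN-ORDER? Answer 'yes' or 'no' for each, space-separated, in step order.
Step 0: SEND seq=200 -> in-order
Step 1: SEND seq=301 -> in-order
Step 3: SEND seq=66 -> out-of-order
Step 4: SEND seq=0 -> in-order
Step 5: SEND seq=481 -> in-order
Step 6: SEND seq=678 -> in-order

Answer: yes yes no yes yes yes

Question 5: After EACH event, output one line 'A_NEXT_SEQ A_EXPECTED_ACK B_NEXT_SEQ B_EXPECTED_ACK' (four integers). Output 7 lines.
0 301 301 0
0 481 481 0
66 481 481 0
86 481 481 0
86 481 481 86
86 678 678 86
86 872 872 86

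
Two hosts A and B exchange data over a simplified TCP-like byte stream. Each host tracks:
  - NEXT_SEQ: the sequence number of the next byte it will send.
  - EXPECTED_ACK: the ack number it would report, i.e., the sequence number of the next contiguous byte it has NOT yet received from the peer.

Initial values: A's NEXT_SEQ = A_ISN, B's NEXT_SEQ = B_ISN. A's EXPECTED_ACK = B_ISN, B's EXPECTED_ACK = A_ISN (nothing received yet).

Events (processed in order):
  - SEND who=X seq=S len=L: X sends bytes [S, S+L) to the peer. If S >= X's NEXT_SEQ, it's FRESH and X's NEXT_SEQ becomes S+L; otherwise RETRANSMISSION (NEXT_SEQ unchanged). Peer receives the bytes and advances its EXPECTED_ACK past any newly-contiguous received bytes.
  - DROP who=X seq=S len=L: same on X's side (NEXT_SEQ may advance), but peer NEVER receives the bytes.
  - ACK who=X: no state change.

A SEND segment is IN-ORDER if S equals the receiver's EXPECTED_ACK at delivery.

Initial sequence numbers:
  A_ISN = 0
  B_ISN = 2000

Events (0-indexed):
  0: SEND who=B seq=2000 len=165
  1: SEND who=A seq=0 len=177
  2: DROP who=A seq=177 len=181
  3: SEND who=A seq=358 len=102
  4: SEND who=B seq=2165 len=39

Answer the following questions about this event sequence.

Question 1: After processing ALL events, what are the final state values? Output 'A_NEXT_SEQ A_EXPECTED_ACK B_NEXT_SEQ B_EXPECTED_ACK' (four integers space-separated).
After event 0: A_seq=0 A_ack=2165 B_seq=2165 B_ack=0
After event 1: A_seq=177 A_ack=2165 B_seq=2165 B_ack=177
After event 2: A_seq=358 A_ack=2165 B_seq=2165 B_ack=177
After event 3: A_seq=460 A_ack=2165 B_seq=2165 B_ack=177
After event 4: A_seq=460 A_ack=2204 B_seq=2204 B_ack=177

Answer: 460 2204 2204 177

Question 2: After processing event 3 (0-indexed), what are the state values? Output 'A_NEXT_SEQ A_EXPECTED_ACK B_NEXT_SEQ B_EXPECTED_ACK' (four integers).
After event 0: A_seq=0 A_ack=2165 B_seq=2165 B_ack=0
After event 1: A_seq=177 A_ack=2165 B_seq=2165 B_ack=177
After event 2: A_seq=358 A_ack=2165 B_seq=2165 B_ack=177
After event 3: A_seq=460 A_ack=2165 B_seq=2165 B_ack=177

460 2165 2165 177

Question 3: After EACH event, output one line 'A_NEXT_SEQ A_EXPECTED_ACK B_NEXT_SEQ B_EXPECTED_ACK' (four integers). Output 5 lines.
0 2165 2165 0
177 2165 2165 177
358 2165 2165 177
460 2165 2165 177
460 2204 2204 177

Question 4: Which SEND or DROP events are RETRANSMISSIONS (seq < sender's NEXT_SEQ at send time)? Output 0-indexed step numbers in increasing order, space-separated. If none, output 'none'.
Answer: none

Derivation:
Step 0: SEND seq=2000 -> fresh
Step 1: SEND seq=0 -> fresh
Step 2: DROP seq=177 -> fresh
Step 3: SEND seq=358 -> fresh
Step 4: SEND seq=2165 -> fresh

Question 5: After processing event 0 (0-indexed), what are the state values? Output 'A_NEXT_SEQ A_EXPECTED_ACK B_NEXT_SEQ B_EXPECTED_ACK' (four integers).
After event 0: A_seq=0 A_ack=2165 B_seq=2165 B_ack=0

0 2165 2165 0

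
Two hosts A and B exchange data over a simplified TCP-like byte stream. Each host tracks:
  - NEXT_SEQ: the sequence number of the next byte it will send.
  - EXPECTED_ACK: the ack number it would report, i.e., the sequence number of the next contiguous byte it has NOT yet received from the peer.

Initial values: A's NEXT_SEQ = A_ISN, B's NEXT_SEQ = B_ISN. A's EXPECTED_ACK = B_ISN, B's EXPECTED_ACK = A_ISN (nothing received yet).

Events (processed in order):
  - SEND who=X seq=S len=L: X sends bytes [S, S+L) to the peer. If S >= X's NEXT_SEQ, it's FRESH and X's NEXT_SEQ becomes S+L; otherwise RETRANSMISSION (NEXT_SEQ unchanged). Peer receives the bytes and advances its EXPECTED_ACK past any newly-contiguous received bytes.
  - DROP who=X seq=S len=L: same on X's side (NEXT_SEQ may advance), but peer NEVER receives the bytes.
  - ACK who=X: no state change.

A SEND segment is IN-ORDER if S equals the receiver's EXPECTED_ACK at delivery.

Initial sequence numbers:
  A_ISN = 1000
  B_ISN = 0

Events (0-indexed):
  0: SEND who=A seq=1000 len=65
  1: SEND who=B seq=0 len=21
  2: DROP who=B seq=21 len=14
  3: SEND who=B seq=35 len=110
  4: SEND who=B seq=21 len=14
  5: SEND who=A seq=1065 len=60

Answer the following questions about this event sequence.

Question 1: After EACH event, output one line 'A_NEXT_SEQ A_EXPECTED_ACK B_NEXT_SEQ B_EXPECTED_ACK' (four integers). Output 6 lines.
1065 0 0 1065
1065 21 21 1065
1065 21 35 1065
1065 21 145 1065
1065 145 145 1065
1125 145 145 1125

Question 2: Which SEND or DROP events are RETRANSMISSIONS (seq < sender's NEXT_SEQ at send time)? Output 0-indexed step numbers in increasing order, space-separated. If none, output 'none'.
Answer: 4

Derivation:
Step 0: SEND seq=1000 -> fresh
Step 1: SEND seq=0 -> fresh
Step 2: DROP seq=21 -> fresh
Step 3: SEND seq=35 -> fresh
Step 4: SEND seq=21 -> retransmit
Step 5: SEND seq=1065 -> fresh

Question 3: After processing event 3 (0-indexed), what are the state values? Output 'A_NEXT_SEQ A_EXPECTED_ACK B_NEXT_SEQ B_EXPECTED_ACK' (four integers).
After event 0: A_seq=1065 A_ack=0 B_seq=0 B_ack=1065
After event 1: A_seq=1065 A_ack=21 B_seq=21 B_ack=1065
After event 2: A_seq=1065 A_ack=21 B_seq=35 B_ack=1065
After event 3: A_seq=1065 A_ack=21 B_seq=145 B_ack=1065

1065 21 145 1065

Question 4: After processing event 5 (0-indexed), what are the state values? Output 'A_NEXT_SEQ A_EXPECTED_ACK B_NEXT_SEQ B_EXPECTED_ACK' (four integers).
After event 0: A_seq=1065 A_ack=0 B_seq=0 B_ack=1065
After event 1: A_seq=1065 A_ack=21 B_seq=21 B_ack=1065
After event 2: A_seq=1065 A_ack=21 B_seq=35 B_ack=1065
After event 3: A_seq=1065 A_ack=21 B_seq=145 B_ack=1065
After event 4: A_seq=1065 A_ack=145 B_seq=145 B_ack=1065
After event 5: A_seq=1125 A_ack=145 B_seq=145 B_ack=1125

1125 145 145 1125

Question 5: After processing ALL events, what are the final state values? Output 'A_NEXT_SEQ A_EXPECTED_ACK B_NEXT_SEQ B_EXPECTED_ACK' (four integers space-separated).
Answer: 1125 145 145 1125

Derivation:
After event 0: A_seq=1065 A_ack=0 B_seq=0 B_ack=1065
After event 1: A_seq=1065 A_ack=21 B_seq=21 B_ack=1065
After event 2: A_seq=1065 A_ack=21 B_seq=35 B_ack=1065
After event 3: A_seq=1065 A_ack=21 B_seq=145 B_ack=1065
After event 4: A_seq=1065 A_ack=145 B_seq=145 B_ack=1065
After event 5: A_seq=1125 A_ack=145 B_seq=145 B_ack=1125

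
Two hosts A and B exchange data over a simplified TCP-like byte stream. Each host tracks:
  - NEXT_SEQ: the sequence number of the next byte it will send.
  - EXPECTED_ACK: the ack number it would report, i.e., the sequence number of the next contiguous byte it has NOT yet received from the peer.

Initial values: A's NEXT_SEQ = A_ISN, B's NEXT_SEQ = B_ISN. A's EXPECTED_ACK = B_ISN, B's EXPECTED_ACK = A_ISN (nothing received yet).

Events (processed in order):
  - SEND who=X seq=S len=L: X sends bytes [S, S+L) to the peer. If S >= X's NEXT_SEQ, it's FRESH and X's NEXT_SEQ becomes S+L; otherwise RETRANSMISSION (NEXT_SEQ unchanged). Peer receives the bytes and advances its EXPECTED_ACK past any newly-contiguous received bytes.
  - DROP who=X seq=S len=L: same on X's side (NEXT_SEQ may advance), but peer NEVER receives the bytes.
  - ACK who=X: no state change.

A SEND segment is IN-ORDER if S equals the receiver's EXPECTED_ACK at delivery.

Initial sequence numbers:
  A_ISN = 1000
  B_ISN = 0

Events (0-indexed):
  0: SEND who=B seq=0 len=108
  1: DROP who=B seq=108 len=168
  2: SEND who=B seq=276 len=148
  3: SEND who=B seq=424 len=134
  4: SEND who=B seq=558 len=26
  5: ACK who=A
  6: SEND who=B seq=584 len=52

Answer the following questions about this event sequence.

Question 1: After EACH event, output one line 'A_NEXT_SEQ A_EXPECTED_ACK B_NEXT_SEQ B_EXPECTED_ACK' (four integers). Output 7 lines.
1000 108 108 1000
1000 108 276 1000
1000 108 424 1000
1000 108 558 1000
1000 108 584 1000
1000 108 584 1000
1000 108 636 1000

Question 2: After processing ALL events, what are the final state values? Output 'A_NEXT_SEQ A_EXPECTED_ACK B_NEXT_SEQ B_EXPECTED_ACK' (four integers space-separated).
Answer: 1000 108 636 1000

Derivation:
After event 0: A_seq=1000 A_ack=108 B_seq=108 B_ack=1000
After event 1: A_seq=1000 A_ack=108 B_seq=276 B_ack=1000
After event 2: A_seq=1000 A_ack=108 B_seq=424 B_ack=1000
After event 3: A_seq=1000 A_ack=108 B_seq=558 B_ack=1000
After event 4: A_seq=1000 A_ack=108 B_seq=584 B_ack=1000
After event 5: A_seq=1000 A_ack=108 B_seq=584 B_ack=1000
After event 6: A_seq=1000 A_ack=108 B_seq=636 B_ack=1000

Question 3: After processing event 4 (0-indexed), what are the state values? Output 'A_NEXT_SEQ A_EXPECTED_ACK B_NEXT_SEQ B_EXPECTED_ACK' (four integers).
After event 0: A_seq=1000 A_ack=108 B_seq=108 B_ack=1000
After event 1: A_seq=1000 A_ack=108 B_seq=276 B_ack=1000
After event 2: A_seq=1000 A_ack=108 B_seq=424 B_ack=1000
After event 3: A_seq=1000 A_ack=108 B_seq=558 B_ack=1000
After event 4: A_seq=1000 A_ack=108 B_seq=584 B_ack=1000

1000 108 584 1000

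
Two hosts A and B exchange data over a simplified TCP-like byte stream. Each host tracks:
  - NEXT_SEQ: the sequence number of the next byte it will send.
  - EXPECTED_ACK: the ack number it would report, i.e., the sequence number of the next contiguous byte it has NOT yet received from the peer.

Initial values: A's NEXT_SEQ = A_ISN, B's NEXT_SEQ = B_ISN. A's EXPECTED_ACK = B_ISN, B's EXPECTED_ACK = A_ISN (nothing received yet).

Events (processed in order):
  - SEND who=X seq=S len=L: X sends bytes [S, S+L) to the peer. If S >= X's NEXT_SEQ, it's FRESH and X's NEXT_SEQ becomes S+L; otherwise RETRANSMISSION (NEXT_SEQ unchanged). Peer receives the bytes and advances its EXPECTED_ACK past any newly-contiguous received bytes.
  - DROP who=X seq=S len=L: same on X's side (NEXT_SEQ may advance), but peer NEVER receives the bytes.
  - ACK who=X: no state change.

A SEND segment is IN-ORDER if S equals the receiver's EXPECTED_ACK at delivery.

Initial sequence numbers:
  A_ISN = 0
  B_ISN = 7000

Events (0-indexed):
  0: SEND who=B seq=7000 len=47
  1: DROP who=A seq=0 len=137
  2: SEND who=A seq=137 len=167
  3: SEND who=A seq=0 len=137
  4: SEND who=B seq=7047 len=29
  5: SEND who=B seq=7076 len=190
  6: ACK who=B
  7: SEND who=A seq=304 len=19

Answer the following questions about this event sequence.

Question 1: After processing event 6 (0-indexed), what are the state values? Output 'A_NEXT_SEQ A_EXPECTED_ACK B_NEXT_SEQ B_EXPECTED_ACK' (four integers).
After event 0: A_seq=0 A_ack=7047 B_seq=7047 B_ack=0
After event 1: A_seq=137 A_ack=7047 B_seq=7047 B_ack=0
After event 2: A_seq=304 A_ack=7047 B_seq=7047 B_ack=0
After event 3: A_seq=304 A_ack=7047 B_seq=7047 B_ack=304
After event 4: A_seq=304 A_ack=7076 B_seq=7076 B_ack=304
After event 5: A_seq=304 A_ack=7266 B_seq=7266 B_ack=304
After event 6: A_seq=304 A_ack=7266 B_seq=7266 B_ack=304

304 7266 7266 304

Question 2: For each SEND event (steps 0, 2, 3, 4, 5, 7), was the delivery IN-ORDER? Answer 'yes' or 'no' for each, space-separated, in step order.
Answer: yes no yes yes yes yes

Derivation:
Step 0: SEND seq=7000 -> in-order
Step 2: SEND seq=137 -> out-of-order
Step 3: SEND seq=0 -> in-order
Step 4: SEND seq=7047 -> in-order
Step 5: SEND seq=7076 -> in-order
Step 7: SEND seq=304 -> in-order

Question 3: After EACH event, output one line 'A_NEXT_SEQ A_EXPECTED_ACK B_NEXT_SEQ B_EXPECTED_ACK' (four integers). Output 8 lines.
0 7047 7047 0
137 7047 7047 0
304 7047 7047 0
304 7047 7047 304
304 7076 7076 304
304 7266 7266 304
304 7266 7266 304
323 7266 7266 323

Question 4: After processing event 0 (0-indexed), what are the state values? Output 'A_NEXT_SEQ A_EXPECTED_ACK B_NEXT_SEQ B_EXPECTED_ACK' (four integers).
After event 0: A_seq=0 A_ack=7047 B_seq=7047 B_ack=0

0 7047 7047 0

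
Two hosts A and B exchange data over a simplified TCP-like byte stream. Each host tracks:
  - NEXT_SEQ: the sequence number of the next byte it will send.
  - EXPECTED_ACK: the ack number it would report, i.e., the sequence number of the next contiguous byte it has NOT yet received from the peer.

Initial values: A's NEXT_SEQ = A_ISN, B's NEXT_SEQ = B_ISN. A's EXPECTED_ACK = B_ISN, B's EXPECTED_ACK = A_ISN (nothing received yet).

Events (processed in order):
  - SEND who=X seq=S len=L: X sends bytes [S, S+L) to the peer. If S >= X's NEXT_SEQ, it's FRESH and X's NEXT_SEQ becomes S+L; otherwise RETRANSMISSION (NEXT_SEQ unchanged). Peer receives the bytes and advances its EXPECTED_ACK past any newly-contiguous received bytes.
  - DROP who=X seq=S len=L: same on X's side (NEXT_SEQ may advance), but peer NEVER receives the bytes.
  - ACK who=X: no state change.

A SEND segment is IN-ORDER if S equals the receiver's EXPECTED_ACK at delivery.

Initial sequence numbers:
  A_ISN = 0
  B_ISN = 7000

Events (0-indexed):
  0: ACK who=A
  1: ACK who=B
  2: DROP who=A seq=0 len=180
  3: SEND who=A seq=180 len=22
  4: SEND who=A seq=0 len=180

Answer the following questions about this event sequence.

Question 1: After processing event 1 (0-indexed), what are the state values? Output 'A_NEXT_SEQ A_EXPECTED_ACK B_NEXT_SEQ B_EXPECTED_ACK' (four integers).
After event 0: A_seq=0 A_ack=7000 B_seq=7000 B_ack=0
After event 1: A_seq=0 A_ack=7000 B_seq=7000 B_ack=0

0 7000 7000 0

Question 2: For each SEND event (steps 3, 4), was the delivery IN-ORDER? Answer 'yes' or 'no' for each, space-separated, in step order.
Step 3: SEND seq=180 -> out-of-order
Step 4: SEND seq=0 -> in-order

Answer: no yes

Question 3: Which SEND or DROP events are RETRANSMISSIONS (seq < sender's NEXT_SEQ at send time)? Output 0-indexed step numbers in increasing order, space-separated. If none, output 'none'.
Answer: 4

Derivation:
Step 2: DROP seq=0 -> fresh
Step 3: SEND seq=180 -> fresh
Step 4: SEND seq=0 -> retransmit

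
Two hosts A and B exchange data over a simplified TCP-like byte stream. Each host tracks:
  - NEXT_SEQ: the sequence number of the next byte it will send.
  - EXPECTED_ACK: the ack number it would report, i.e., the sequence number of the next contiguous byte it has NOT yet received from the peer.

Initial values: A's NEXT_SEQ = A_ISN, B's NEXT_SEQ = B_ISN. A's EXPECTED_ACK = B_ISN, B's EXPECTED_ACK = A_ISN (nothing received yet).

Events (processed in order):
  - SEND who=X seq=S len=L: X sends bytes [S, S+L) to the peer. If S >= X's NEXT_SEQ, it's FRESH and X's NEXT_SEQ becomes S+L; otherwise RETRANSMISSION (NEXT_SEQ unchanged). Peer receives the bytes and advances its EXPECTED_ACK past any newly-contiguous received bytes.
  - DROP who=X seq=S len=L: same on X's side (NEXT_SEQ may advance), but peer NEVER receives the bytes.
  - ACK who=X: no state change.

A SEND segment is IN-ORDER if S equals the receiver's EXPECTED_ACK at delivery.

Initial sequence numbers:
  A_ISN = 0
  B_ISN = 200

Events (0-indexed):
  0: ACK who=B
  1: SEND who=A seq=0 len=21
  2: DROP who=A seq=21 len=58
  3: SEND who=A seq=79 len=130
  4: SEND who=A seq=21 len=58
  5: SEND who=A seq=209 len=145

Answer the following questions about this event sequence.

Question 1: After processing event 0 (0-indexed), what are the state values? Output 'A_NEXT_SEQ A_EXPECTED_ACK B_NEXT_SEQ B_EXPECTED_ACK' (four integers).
After event 0: A_seq=0 A_ack=200 B_seq=200 B_ack=0

0 200 200 0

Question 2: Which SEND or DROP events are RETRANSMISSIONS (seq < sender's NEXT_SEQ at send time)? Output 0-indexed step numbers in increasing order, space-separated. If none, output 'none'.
Answer: 4

Derivation:
Step 1: SEND seq=0 -> fresh
Step 2: DROP seq=21 -> fresh
Step 3: SEND seq=79 -> fresh
Step 4: SEND seq=21 -> retransmit
Step 5: SEND seq=209 -> fresh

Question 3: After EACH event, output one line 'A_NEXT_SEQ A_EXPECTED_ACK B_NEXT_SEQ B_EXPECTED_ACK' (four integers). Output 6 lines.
0 200 200 0
21 200 200 21
79 200 200 21
209 200 200 21
209 200 200 209
354 200 200 354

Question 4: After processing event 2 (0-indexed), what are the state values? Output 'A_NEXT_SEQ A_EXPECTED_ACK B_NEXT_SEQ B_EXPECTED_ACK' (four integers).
After event 0: A_seq=0 A_ack=200 B_seq=200 B_ack=0
After event 1: A_seq=21 A_ack=200 B_seq=200 B_ack=21
After event 2: A_seq=79 A_ack=200 B_seq=200 B_ack=21

79 200 200 21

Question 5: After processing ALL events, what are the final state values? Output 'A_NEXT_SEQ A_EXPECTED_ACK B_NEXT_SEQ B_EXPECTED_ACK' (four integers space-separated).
Answer: 354 200 200 354

Derivation:
After event 0: A_seq=0 A_ack=200 B_seq=200 B_ack=0
After event 1: A_seq=21 A_ack=200 B_seq=200 B_ack=21
After event 2: A_seq=79 A_ack=200 B_seq=200 B_ack=21
After event 3: A_seq=209 A_ack=200 B_seq=200 B_ack=21
After event 4: A_seq=209 A_ack=200 B_seq=200 B_ack=209
After event 5: A_seq=354 A_ack=200 B_seq=200 B_ack=354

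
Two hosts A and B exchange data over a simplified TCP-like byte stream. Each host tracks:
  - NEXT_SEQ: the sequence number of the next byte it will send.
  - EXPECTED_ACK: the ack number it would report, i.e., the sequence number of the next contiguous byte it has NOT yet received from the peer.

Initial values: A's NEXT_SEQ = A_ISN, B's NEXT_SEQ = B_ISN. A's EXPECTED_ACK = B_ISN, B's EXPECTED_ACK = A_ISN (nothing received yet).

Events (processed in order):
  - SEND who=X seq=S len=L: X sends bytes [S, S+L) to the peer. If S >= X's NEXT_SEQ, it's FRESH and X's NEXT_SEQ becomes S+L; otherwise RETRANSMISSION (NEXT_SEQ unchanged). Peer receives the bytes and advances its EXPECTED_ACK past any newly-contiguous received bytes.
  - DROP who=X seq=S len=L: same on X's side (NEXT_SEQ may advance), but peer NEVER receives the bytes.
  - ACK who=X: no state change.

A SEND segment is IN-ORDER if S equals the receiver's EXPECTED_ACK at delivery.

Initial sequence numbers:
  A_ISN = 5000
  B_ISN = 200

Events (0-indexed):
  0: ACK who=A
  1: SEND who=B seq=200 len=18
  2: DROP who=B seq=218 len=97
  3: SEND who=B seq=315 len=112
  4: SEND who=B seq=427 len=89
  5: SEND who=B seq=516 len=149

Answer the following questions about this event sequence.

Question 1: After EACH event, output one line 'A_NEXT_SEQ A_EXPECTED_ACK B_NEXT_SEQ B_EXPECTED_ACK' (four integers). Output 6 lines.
5000 200 200 5000
5000 218 218 5000
5000 218 315 5000
5000 218 427 5000
5000 218 516 5000
5000 218 665 5000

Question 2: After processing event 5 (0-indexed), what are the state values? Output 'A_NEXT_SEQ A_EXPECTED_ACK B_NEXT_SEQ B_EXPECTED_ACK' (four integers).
After event 0: A_seq=5000 A_ack=200 B_seq=200 B_ack=5000
After event 1: A_seq=5000 A_ack=218 B_seq=218 B_ack=5000
After event 2: A_seq=5000 A_ack=218 B_seq=315 B_ack=5000
After event 3: A_seq=5000 A_ack=218 B_seq=427 B_ack=5000
After event 4: A_seq=5000 A_ack=218 B_seq=516 B_ack=5000
After event 5: A_seq=5000 A_ack=218 B_seq=665 B_ack=5000

5000 218 665 5000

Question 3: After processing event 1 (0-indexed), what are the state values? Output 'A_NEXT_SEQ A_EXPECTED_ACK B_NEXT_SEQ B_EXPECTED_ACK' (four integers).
After event 0: A_seq=5000 A_ack=200 B_seq=200 B_ack=5000
After event 1: A_seq=5000 A_ack=218 B_seq=218 B_ack=5000

5000 218 218 5000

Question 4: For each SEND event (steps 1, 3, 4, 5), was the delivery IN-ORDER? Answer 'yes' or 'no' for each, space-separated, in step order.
Step 1: SEND seq=200 -> in-order
Step 3: SEND seq=315 -> out-of-order
Step 4: SEND seq=427 -> out-of-order
Step 5: SEND seq=516 -> out-of-order

Answer: yes no no no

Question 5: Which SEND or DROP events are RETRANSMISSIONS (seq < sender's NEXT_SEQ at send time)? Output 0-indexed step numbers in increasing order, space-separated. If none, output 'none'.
Step 1: SEND seq=200 -> fresh
Step 2: DROP seq=218 -> fresh
Step 3: SEND seq=315 -> fresh
Step 4: SEND seq=427 -> fresh
Step 5: SEND seq=516 -> fresh

Answer: none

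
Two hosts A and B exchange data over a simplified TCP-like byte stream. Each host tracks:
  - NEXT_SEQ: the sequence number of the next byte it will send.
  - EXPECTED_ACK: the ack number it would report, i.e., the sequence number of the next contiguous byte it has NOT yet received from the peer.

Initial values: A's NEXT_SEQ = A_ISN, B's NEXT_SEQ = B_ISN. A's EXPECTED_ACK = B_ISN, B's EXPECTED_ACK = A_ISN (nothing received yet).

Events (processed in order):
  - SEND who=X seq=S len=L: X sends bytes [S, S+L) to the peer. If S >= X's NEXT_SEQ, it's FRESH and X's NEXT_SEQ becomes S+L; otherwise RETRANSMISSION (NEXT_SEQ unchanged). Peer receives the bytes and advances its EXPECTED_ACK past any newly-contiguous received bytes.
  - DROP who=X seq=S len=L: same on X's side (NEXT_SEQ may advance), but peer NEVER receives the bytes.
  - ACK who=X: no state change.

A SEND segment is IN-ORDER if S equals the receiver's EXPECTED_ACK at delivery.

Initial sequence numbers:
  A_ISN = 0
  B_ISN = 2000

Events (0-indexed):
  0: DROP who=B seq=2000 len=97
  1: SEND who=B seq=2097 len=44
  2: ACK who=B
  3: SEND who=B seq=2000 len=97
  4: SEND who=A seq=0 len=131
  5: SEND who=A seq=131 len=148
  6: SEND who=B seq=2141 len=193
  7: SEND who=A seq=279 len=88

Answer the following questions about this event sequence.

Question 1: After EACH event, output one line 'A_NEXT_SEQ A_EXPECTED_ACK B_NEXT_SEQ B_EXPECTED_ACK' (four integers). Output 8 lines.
0 2000 2097 0
0 2000 2141 0
0 2000 2141 0
0 2141 2141 0
131 2141 2141 131
279 2141 2141 279
279 2334 2334 279
367 2334 2334 367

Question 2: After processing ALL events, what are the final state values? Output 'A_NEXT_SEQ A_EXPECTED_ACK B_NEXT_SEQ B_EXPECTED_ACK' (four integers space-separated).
After event 0: A_seq=0 A_ack=2000 B_seq=2097 B_ack=0
After event 1: A_seq=0 A_ack=2000 B_seq=2141 B_ack=0
After event 2: A_seq=0 A_ack=2000 B_seq=2141 B_ack=0
After event 3: A_seq=0 A_ack=2141 B_seq=2141 B_ack=0
After event 4: A_seq=131 A_ack=2141 B_seq=2141 B_ack=131
After event 5: A_seq=279 A_ack=2141 B_seq=2141 B_ack=279
After event 6: A_seq=279 A_ack=2334 B_seq=2334 B_ack=279
After event 7: A_seq=367 A_ack=2334 B_seq=2334 B_ack=367

Answer: 367 2334 2334 367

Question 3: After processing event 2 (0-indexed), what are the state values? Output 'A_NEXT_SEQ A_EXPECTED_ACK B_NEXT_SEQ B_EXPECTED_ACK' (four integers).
After event 0: A_seq=0 A_ack=2000 B_seq=2097 B_ack=0
After event 1: A_seq=0 A_ack=2000 B_seq=2141 B_ack=0
After event 2: A_seq=0 A_ack=2000 B_seq=2141 B_ack=0

0 2000 2141 0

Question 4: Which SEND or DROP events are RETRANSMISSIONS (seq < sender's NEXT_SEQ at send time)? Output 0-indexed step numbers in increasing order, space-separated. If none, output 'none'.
Answer: 3

Derivation:
Step 0: DROP seq=2000 -> fresh
Step 1: SEND seq=2097 -> fresh
Step 3: SEND seq=2000 -> retransmit
Step 4: SEND seq=0 -> fresh
Step 5: SEND seq=131 -> fresh
Step 6: SEND seq=2141 -> fresh
Step 7: SEND seq=279 -> fresh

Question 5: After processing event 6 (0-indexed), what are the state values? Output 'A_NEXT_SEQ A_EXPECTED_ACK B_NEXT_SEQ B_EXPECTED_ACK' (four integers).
After event 0: A_seq=0 A_ack=2000 B_seq=2097 B_ack=0
After event 1: A_seq=0 A_ack=2000 B_seq=2141 B_ack=0
After event 2: A_seq=0 A_ack=2000 B_seq=2141 B_ack=0
After event 3: A_seq=0 A_ack=2141 B_seq=2141 B_ack=0
After event 4: A_seq=131 A_ack=2141 B_seq=2141 B_ack=131
After event 5: A_seq=279 A_ack=2141 B_seq=2141 B_ack=279
After event 6: A_seq=279 A_ack=2334 B_seq=2334 B_ack=279

279 2334 2334 279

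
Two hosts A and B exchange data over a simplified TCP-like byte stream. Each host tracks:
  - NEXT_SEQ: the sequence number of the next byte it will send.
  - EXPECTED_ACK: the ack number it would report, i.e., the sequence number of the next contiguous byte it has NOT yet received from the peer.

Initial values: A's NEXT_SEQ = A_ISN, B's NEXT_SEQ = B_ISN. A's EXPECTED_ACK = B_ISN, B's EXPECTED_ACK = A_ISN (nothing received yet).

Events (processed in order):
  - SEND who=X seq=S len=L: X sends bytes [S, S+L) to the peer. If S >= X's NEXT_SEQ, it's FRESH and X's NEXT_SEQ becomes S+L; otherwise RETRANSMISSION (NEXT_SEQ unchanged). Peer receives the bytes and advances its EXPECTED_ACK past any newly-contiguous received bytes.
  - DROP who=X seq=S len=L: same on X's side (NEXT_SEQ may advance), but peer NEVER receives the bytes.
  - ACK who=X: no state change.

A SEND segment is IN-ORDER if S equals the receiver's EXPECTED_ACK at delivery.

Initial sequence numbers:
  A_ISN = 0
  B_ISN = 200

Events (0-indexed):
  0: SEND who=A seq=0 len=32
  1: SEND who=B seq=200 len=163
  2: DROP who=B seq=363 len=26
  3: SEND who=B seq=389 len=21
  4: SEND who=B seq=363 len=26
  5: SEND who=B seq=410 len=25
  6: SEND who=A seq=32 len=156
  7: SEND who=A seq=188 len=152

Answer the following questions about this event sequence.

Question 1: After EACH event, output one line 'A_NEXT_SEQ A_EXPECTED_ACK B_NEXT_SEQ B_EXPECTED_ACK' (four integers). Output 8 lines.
32 200 200 32
32 363 363 32
32 363 389 32
32 363 410 32
32 410 410 32
32 435 435 32
188 435 435 188
340 435 435 340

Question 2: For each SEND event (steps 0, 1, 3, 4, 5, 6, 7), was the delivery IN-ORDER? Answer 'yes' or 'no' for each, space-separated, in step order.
Step 0: SEND seq=0 -> in-order
Step 1: SEND seq=200 -> in-order
Step 3: SEND seq=389 -> out-of-order
Step 4: SEND seq=363 -> in-order
Step 5: SEND seq=410 -> in-order
Step 6: SEND seq=32 -> in-order
Step 7: SEND seq=188 -> in-order

Answer: yes yes no yes yes yes yes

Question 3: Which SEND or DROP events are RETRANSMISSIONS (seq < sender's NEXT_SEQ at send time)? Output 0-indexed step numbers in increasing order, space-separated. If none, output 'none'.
Step 0: SEND seq=0 -> fresh
Step 1: SEND seq=200 -> fresh
Step 2: DROP seq=363 -> fresh
Step 3: SEND seq=389 -> fresh
Step 4: SEND seq=363 -> retransmit
Step 5: SEND seq=410 -> fresh
Step 6: SEND seq=32 -> fresh
Step 7: SEND seq=188 -> fresh

Answer: 4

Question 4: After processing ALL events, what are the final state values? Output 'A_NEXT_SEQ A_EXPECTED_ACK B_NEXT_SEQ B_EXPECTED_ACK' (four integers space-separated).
After event 0: A_seq=32 A_ack=200 B_seq=200 B_ack=32
After event 1: A_seq=32 A_ack=363 B_seq=363 B_ack=32
After event 2: A_seq=32 A_ack=363 B_seq=389 B_ack=32
After event 3: A_seq=32 A_ack=363 B_seq=410 B_ack=32
After event 4: A_seq=32 A_ack=410 B_seq=410 B_ack=32
After event 5: A_seq=32 A_ack=435 B_seq=435 B_ack=32
After event 6: A_seq=188 A_ack=435 B_seq=435 B_ack=188
After event 7: A_seq=340 A_ack=435 B_seq=435 B_ack=340

Answer: 340 435 435 340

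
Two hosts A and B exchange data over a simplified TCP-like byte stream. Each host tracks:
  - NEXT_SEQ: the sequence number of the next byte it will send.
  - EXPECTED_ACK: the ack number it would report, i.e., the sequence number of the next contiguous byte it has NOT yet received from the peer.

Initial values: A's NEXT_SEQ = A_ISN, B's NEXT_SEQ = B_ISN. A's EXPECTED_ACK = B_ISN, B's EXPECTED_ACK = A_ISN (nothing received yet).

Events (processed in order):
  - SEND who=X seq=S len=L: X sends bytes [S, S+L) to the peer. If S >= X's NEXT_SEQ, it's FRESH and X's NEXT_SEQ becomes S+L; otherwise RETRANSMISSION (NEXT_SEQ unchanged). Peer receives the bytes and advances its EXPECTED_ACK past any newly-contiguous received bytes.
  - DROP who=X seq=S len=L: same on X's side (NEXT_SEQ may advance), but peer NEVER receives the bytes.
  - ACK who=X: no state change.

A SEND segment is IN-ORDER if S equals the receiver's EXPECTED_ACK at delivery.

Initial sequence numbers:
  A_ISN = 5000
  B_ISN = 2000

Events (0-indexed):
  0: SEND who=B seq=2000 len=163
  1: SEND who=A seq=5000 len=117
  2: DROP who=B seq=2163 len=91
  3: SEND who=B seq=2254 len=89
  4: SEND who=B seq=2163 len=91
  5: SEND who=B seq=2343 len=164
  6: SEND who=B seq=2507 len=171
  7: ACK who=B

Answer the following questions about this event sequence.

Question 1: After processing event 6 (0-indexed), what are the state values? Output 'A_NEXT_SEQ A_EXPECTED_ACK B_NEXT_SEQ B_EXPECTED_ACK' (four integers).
After event 0: A_seq=5000 A_ack=2163 B_seq=2163 B_ack=5000
After event 1: A_seq=5117 A_ack=2163 B_seq=2163 B_ack=5117
After event 2: A_seq=5117 A_ack=2163 B_seq=2254 B_ack=5117
After event 3: A_seq=5117 A_ack=2163 B_seq=2343 B_ack=5117
After event 4: A_seq=5117 A_ack=2343 B_seq=2343 B_ack=5117
After event 5: A_seq=5117 A_ack=2507 B_seq=2507 B_ack=5117
After event 6: A_seq=5117 A_ack=2678 B_seq=2678 B_ack=5117

5117 2678 2678 5117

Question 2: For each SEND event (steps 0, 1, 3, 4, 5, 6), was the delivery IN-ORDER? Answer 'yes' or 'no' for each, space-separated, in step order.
Answer: yes yes no yes yes yes

Derivation:
Step 0: SEND seq=2000 -> in-order
Step 1: SEND seq=5000 -> in-order
Step 3: SEND seq=2254 -> out-of-order
Step 4: SEND seq=2163 -> in-order
Step 5: SEND seq=2343 -> in-order
Step 6: SEND seq=2507 -> in-order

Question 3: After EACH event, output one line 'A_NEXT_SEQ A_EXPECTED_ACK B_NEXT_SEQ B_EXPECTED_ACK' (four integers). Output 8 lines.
5000 2163 2163 5000
5117 2163 2163 5117
5117 2163 2254 5117
5117 2163 2343 5117
5117 2343 2343 5117
5117 2507 2507 5117
5117 2678 2678 5117
5117 2678 2678 5117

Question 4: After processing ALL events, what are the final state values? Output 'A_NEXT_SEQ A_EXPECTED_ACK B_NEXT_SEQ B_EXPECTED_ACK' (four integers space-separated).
After event 0: A_seq=5000 A_ack=2163 B_seq=2163 B_ack=5000
After event 1: A_seq=5117 A_ack=2163 B_seq=2163 B_ack=5117
After event 2: A_seq=5117 A_ack=2163 B_seq=2254 B_ack=5117
After event 3: A_seq=5117 A_ack=2163 B_seq=2343 B_ack=5117
After event 4: A_seq=5117 A_ack=2343 B_seq=2343 B_ack=5117
After event 5: A_seq=5117 A_ack=2507 B_seq=2507 B_ack=5117
After event 6: A_seq=5117 A_ack=2678 B_seq=2678 B_ack=5117
After event 7: A_seq=5117 A_ack=2678 B_seq=2678 B_ack=5117

Answer: 5117 2678 2678 5117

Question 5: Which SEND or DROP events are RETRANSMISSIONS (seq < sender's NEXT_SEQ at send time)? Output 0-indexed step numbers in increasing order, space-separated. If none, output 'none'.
Step 0: SEND seq=2000 -> fresh
Step 1: SEND seq=5000 -> fresh
Step 2: DROP seq=2163 -> fresh
Step 3: SEND seq=2254 -> fresh
Step 4: SEND seq=2163 -> retransmit
Step 5: SEND seq=2343 -> fresh
Step 6: SEND seq=2507 -> fresh

Answer: 4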